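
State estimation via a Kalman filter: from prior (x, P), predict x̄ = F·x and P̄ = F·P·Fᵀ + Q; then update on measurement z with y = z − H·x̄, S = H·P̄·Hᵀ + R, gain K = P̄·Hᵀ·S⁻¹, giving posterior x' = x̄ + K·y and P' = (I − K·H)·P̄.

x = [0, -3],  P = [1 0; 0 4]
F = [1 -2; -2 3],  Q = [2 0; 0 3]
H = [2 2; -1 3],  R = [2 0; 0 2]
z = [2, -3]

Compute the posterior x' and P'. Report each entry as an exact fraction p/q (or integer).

x' = [3685/2558, -1385/2558]
P' = [1871/5116 -193/5116; -193/5116 791/5116]

x̄ = F·x = [6, -9]
P̄ = F·P·Fᵀ + Q = [19 -26; -26 43]
y = z − H·x̄ = [8, 30]
S = H·P̄·Hᵀ + R = [42 116; 116 564]
K = P̄·Hᵀ·S⁻¹ = [839/2558 -1225/5116; 299/2558 1283/5116]
x' = x̄ + K·y = [3685/2558, -1385/2558]
P' = (I − K·H)·P̄ = [1871/5116 -193/5116; -193/5116 791/5116]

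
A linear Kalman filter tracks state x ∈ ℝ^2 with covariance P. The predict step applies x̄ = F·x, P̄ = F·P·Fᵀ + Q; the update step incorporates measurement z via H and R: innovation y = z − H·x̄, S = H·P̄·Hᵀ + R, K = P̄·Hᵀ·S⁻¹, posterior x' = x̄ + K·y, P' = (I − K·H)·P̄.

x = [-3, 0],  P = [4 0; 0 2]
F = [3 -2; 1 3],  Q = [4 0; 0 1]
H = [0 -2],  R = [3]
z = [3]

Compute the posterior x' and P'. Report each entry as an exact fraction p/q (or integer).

x' = [-9, -147/95]
P' = [48 0; 0 69/95]

x̄ = F·x = [-9, -3]
P̄ = F·P·Fᵀ + Q = [48 0; 0 23]
y = z − H·x̄ = [-3]
S = H·P̄·Hᵀ + R = [95]
K = P̄·Hᵀ·S⁻¹ = [0; -46/95]
x' = x̄ + K·y = [-9, -147/95]
P' = (I − K·H)·P̄ = [48 0; 0 69/95]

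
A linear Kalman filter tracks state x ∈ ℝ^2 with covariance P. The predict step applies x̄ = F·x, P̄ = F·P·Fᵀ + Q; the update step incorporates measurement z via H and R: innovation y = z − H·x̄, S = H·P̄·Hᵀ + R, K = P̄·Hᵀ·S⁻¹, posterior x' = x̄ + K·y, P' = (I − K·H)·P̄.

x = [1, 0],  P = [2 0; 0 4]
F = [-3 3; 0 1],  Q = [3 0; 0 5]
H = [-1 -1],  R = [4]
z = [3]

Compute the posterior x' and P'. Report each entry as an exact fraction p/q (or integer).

x̄ = F·x = [-3, 0]
P̄ = F·P·Fᵀ + Q = [57 12; 12 9]
y = z − H·x̄ = [0]
S = H·P̄·Hᵀ + R = [94]
K = P̄·Hᵀ·S⁻¹ = [-69/94; -21/94]
x' = x̄ + K·y = [-3, 0]
P' = (I − K·H)·P̄ = [597/94 -321/94; -321/94 405/94]

x' = [-3, 0]
P' = [597/94 -321/94; -321/94 405/94]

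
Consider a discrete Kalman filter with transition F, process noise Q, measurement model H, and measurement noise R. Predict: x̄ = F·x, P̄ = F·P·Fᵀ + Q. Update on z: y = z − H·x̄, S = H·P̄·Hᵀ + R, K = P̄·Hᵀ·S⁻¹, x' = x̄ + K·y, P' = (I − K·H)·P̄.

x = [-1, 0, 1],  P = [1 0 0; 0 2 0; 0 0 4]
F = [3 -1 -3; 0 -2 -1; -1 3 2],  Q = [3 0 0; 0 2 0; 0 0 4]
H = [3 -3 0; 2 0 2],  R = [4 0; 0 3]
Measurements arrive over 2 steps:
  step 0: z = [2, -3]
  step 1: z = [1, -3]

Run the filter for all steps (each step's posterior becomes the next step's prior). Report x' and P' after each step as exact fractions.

step 0: x̄ = F·x = [-6, -1, 3]
step 0: P̄ = F·P·Fᵀ + Q = [50 16 -33; 16 14 -20; -33 -20 39]
step 0: y = z − H·x̄ = [17, 3]
step 0: S = H·P̄·Hᵀ + R = [292 126; 126 95]
step 0: K = P̄·Hᵀ·S⁻¹ = [2703/5932 -731/2966; 789/5932 -773/2966; -5217/11864 4209/5932]
step 0: x' = x̄ + K·y = [5973/5932, 2843/5932, -27843/11864]
step 0: P' = (I − K·H)·P̄ = [35301/2966 33499/2966 -72795/5932; 33499/2966 32973/2966 -69317/5932; -72795/5932 -69317/5932 158217/11864]
step 1: x̄ = F·x = [113681/11864, 16471/11864, -25287/5932]
step 1: P̄ = F·P·Fᵀ + Q = [3847113/11864 -599209/11864 -106983/5932; -599209/11864 154977/11864 -7473/5932; -106983/5932 -7473/5932 30833/2966]
step 1: y = z − H·x̄ = [-139883/5932, -80903/5932]
step 1: S = H·P̄·Hᵀ + R = [11713007/2966 6370953/2966; 6370953/2966 3551411/2966]
step 1: K = P̄·Hᵀ·S⁻¹ = [181883517/680148196 21616155/680148196; -2720163/52319092 355919/52319092; -81385329/340074098 141659461/340074098]
step 1: x' = x̄ + K·y = [3866736257/1360296392, 263851493/104638184, -2925052297/680148196]
step 1: P' = (I − K·H)·P̄ = [5630407983/1360296392 395798867/104638184 -2782779759/680148196; 395798867/104638184 403052635/104638184 -197365555/52319092; -2782779759/680148196 -197365555/52319092 1603879071/340074098]

step 0: x' = [5973/5932, 2843/5932, -27843/11864], P' = [35301/2966 33499/2966 -72795/5932; 33499/2966 32973/2966 -69317/5932; -72795/5932 -69317/5932 158217/11864]
step 1: x' = [3866736257/1360296392, 263851493/104638184, -2925052297/680148196], P' = [5630407983/1360296392 395798867/104638184 -2782779759/680148196; 395798867/104638184 403052635/104638184 -197365555/52319092; -2782779759/680148196 -197365555/52319092 1603879071/340074098]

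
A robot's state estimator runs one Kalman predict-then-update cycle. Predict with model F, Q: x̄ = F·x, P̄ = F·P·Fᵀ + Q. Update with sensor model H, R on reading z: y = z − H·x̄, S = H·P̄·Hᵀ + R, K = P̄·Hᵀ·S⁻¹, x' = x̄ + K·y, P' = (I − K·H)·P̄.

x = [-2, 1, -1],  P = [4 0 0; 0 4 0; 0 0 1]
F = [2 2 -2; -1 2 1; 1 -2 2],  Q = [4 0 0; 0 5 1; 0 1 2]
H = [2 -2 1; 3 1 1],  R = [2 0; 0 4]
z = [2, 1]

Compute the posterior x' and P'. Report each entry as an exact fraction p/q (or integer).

x' = [124108/69735, -20147/23245, -15876/4649]
P' = [150296/69735 -7564/23245 -22716/4649; -7564/23245 14678/23245 5738/4649; -22716/4649 5738/4649 59098/4649]

x̄ = F·x = [0, 3, -6]
P̄ = F·P·Fᵀ + Q = [40 6 -12; 6 26 -17; -12 -17 26]
y = z − H·x̄ = [14, 4]
S = H·P̄·Hᵀ + R = [264 147; 147 346]
K = P̄·Hᵀ·S⁻¹ = [2618/69735 7288/23245; -7897/23245 5169/23245; 1095/4649 -828/4649]
x' = x̄ + K·y = [124108/69735, -20147/23245, -15876/4649]
P' = (I − K·H)·P̄ = [150296/69735 -7564/23245 -22716/4649; -7564/23245 14678/23245 5738/4649; -22716/4649 5738/4649 59098/4649]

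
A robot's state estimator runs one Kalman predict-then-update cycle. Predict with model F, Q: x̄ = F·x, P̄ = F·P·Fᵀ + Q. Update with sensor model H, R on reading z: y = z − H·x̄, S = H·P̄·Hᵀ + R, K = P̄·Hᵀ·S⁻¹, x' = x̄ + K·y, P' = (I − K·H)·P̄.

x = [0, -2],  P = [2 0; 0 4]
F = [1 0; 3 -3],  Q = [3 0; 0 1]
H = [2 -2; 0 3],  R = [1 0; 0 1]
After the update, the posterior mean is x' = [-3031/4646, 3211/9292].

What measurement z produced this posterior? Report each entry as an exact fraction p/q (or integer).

x̄ = F·x = [0, 6]
P̄ = F·P·Fᵀ + Q = [5 6; 6 55]
S = H·P̄·Hᵀ + R = [193 -294; -294 496]
K = P̄·Hᵀ·S⁻¹ = [1075/2323 1443/4646; -49/4646 3033/9292]
x' − x̄ = [-3031/4646, -52541/9292] = K·y
y = (KᵀK)⁻¹·Kᵀ·(x' − x̄) = [10, -17]
z = y + H·x̄ = [10, -17] + [-12, 18] = [-2, 1]

z = [-2, 1]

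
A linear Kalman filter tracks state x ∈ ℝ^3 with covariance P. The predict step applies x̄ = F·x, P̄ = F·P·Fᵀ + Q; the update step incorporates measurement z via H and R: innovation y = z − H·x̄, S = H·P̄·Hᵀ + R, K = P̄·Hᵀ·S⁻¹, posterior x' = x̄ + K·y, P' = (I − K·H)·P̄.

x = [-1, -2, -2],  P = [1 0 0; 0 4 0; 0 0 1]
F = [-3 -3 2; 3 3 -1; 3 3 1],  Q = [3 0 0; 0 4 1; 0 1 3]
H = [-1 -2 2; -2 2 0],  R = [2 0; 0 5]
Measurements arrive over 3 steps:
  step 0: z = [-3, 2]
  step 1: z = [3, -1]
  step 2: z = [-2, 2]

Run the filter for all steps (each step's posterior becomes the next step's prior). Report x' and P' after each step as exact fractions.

step 0: x' = [-929/487, -14966/16071, -56240/16071], P' = [992/487 707/487 1163/487; 707/487 67567/32142 88663/32142; 1163/487 88663/32142 138769/32142]
step 1: x' = [-417333233/277525739, -1493504225/832577217, -1057353335/832577217], P' = [599293946/277525739 470569866/277525739 758493732/277525739; 470569866/277525739 2032627973/832577217 2721522236/832577217; 758493732/277525739 2721522236/832577217 4226174228/832577217]
step 2: x' = [276452201850/403987986653, 1651446644299/1211963959959, 998967762013/1211963959959], P' = [4427850998203/2019939933265 6989612967591/4039879866530 11264330987013/4039879866530; 6989612967591/4039879866530 60055439321731/24239279199180 80640015128833/24239279199180; 11264330987013/4039879866530 80640015128833/24239279199180 125290771054279/24239279199180]

step 0: x̄ = F·x = [5, -7, -11]
step 0: P̄ = F·P·Fᵀ + Q = [52 -47 -43; -47 50 45; -43 45 49]
step 0: y = z − H·x̄ = [10, 26]
step 0: S = H·P̄·Hᵀ + R = [74 162; 162 789]
step 0: K = P̄·Hᵀ·S⁻¹ = [-40/487 -114/487; -745/10714 4181/16071; 3909/10714 2381/16071]
step 0: x' = x̄ + K·y = [-929/487, -14966/16071, -56240/16071]
step 0: P' = (I − K·H)·P̄ = [992/487 707/487 1163/487; 707/487 67567/32142 88663/32142; 1163/487 88663/32142 138769/32142]
step 1: x̄ = F·x = [24389/16071, -80629/16071, -193109/16071]
step 1: P̄ = F·P·Fᵀ + Q = [703717/32142 -413008/16071 -631733/16071; -413008/16071 656039/16071 965320/16071; -631733/16071 965320/16071 1632494/16071]
step 1: y = z − H·x̄ = [297562/16071, 64655/5357]
step 1: S = H·P̄·Hᵀ + R = [5380945/32142 1213919/5357; 1213919/5357 2472003/5357]
step 1: K = P̄·Hᵀ·S⁻¹ = [-11723107/277525739 -51489632/277525739; -5653512/277525739 248367350/832577217; 122303798/277525739 178416416/832577217]
step 1: x' = x̄ + K·y = [-417333233/277525739, -1493504225/832577217, -1057353335/832577217]
step 1: P' = (I − K·H)·P̄ = [599293946/277525739 470569866/277525739 758493732/277525739; 470569866/277525739 2032627973/832577217 2721522236/832577217; 758493732/277525739 2721522236/832577217 4226174228/832577217]
step 2: x̄ = F·x = [6121805102/832577217, -7179158437/832577217, -9293865107/832577217]
step 2: P̄ = F·P·Fᵀ + Q = [19323748442/832577217 -23364678631/832577217 -36442002311/832577217; -23364678631/832577217 37459823567/832577217 56491764052/832577217; -36442002311/832577217 56491764052/832577217 96591287534/832577217]
step 2: y = z − H·x̄ = [8686064008/832577217, 9422360504/277525739]
step 2: S = H·P̄·Hᵀ + R = [157568529584/832577217 71271303602/277525739; 71271303602/277525739 139404867723/277525739]
step 2: K = P̄·Hᵀ·S⁻¹ = [-153132978781/4039879866530 -373217805763/2019939933265; -128087698557/8079759733060 3623552303237/12119639599590; 3619254321469/8079759733060 2610805841351/12119639599590]
step 2: x' = x̄ + K·y = [276452201850/403987986653, 1651446644299/1211963959959, 998967762013/1211963959959]
step 2: P' = (I − K·H)·P̄ = [4427850998203/2019939933265 6989612967591/4039879866530 11264330987013/4039879866530; 6989612967591/4039879866530 60055439321731/24239279199180 80640015128833/24239279199180; 11264330987013/4039879866530 80640015128833/24239279199180 125290771054279/24239279199180]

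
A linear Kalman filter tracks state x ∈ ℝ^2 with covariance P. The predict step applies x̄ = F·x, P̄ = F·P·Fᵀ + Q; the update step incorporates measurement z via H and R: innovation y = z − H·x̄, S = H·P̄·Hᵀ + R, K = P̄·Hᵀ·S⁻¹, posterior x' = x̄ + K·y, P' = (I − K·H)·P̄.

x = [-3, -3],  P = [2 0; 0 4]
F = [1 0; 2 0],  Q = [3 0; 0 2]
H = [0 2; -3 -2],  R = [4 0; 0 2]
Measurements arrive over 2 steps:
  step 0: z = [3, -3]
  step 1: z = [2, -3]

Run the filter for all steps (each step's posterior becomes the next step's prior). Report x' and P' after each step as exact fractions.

step 0: x̄ = F·x = [-3, -6]
step 0: P̄ = F·P·Fᵀ + Q = [5 4; 4 10]
step 0: y = z − H·x̄ = [15, -24]
step 0: S = H·P̄·Hᵀ + R = [44 -64; -64 135]
step 0: K = P̄·Hᵀ·S⁻¹ = [-98/461 -125/461; 163/461 -32/461]
step 0: x' = x̄ + K·y = [147/461, 447/461]
step 0: P' = (I − K·H)·P̄ = [214/461 -196/461; -196/461 326/461]
step 1: x̄ = F·x = [147/461, 294/461]
step 1: P̄ = F·P·Fᵀ + Q = [1597/461 428/461; 428/461 1778/461]
step 1: y = z − H·x̄ = [334/461, -354/461]
step 1: S = H·P̄·Hᵀ + R = [8956/461 -9680/461; -9680/461 27543/461]
step 1: K = P̄·Hᵀ·S⁻¹ = [-16858/82957 -22933/82957; 27707/82957 -4840/82957]
step 1: x' = x̄ + K·y = [31849/82957, 76696/82957]
step 1: P' = (I − K·H)·P̄ = [37766/82957 -33716/82957; -33716/82957 55414/82957]

step 0: x' = [147/461, 447/461], P' = [214/461 -196/461; -196/461 326/461]
step 1: x' = [31849/82957, 76696/82957], P' = [37766/82957 -33716/82957; -33716/82957 55414/82957]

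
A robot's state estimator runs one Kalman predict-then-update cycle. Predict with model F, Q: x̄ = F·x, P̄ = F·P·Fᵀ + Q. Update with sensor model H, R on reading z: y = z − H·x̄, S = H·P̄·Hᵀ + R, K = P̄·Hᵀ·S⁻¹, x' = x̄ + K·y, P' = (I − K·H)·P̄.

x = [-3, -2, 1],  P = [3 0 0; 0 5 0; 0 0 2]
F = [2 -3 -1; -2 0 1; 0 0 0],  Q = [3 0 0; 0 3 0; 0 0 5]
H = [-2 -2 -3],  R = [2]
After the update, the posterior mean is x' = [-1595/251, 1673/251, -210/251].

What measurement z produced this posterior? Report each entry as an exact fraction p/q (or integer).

x̄ = F·x = [-1, 7, 0]
P̄ = F·P·Fᵀ + Q = [62 -14 0; -14 17 0; 0 0 5]
S = H·P̄·Hᵀ + R = [251]
K = P̄·Hᵀ·S⁻¹ = [-96/251; -6/251; -15/251]
x' − x̄ = [-1344/251, -84/251, -210/251] = K·y
y = (KᵀK)⁻¹·Kᵀ·(x' − x̄) = [14]
z = y + H·x̄ = [14] + [-12] = [2]

z = [2]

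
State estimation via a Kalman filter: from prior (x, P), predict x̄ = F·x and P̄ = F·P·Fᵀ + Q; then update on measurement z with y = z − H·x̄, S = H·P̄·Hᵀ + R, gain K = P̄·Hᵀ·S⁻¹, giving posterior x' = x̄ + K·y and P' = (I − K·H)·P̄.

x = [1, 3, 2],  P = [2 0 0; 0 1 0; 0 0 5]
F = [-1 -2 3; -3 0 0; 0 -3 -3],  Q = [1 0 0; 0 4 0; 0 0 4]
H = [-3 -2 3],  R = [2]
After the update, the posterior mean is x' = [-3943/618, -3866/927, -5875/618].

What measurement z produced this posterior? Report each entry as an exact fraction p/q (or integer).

x̄ = F·x = [-1, -3, -15]
P̄ = F·P·Fᵀ + Q = [52 6 -39; 6 22 0; -39 0 58]
S = H·P̄·Hᵀ + R = [1854]
K = P̄·Hᵀ·S⁻¹ = [-95/618; -31/927; 97/618]
x' − x̄ = [-3325/618, -1085/927, 3395/618] = K·y
y = (KᵀK)⁻¹·Kᵀ·(x' − x̄) = [35]
z = y + H·x̄ = [35] + [-36] = [-1]

z = [-1]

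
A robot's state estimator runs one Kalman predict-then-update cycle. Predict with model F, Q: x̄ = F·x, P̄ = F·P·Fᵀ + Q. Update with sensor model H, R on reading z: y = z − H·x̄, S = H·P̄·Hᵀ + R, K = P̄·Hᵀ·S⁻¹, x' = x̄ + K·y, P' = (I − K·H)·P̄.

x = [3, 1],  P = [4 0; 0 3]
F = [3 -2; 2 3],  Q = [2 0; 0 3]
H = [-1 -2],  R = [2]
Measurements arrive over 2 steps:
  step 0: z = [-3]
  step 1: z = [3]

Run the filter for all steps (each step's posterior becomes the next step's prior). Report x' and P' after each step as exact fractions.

step 0: x' = [114/65, 46/65], P' = [2289/65 -1129/65; -1129/65 589/65]
step 1: x' = [-599871/59401, 212011/59401], P' = [1285394/59401 -596952/59401; -596952/59401 305239/59401]

step 0: x̄ = F·x = [7, 9]
step 0: P̄ = F·P·Fᵀ + Q = [50 6; 6 46]
step 0: y = z − H·x̄ = [22]
step 0: S = H·P̄·Hᵀ + R = [260]
step 0: K = P̄·Hᵀ·S⁻¹ = [-31/130; -49/130]
step 0: x' = x̄ + K·y = [114/65, 46/65]
step 0: P' = (I − K·H)·P̄ = [2289/65 -1129/65; -1129/65 589/65]
step 1: x̄ = F·x = [50/13, 366/65]
step 1: P̄ = F·P·Fᵀ + Q = [7327/13 911/13; 911/13 1104/65]
step 1: y = z − H·x̄ = [1177/65]
step 1: S = H·P̄·Hᵀ + R = [59401/65]
step 1: K = P̄·Hᵀ·S⁻¹ = [-45745/59401; -6763/59401]
step 1: x' = x̄ + K·y = [-599871/59401, 212011/59401]
step 1: P' = (I − K·H)·P̄ = [1285394/59401 -596952/59401; -596952/59401 305239/59401]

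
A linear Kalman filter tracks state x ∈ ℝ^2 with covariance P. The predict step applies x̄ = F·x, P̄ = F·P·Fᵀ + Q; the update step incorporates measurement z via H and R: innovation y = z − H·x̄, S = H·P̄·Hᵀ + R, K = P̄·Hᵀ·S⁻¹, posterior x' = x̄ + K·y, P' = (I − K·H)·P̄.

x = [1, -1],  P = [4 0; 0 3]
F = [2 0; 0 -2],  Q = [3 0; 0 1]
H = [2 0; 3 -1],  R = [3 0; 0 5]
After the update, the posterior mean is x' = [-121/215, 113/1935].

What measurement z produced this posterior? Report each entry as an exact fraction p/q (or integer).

x̄ = F·x = [2, 2]
P̄ = F·P·Fᵀ + Q = [19 0; 0 13]
S = H·P̄·Hᵀ + R = [79 114; 114 189]
K = P̄·Hᵀ·S⁻¹ = [76/215 19/215; 494/645 -1027/1935]
x' − x̄ = [-551/215, -3757/1935] = K·y
y = (KᵀK)⁻¹·Kᵀ·(x' − x̄) = [-6, -5]
z = y + H·x̄ = [-6, -5] + [4, 4] = [-2, -1]

z = [-2, -1]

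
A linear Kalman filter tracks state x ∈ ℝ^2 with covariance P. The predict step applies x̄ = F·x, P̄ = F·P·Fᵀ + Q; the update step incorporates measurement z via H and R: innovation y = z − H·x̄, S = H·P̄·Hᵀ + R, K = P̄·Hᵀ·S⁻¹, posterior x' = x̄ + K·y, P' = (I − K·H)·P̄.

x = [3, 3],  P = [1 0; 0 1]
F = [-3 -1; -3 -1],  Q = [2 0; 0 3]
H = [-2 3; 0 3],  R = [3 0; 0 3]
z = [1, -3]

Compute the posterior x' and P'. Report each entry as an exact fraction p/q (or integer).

x' = [-752/279, -1118/837]
P' = [116/93 122/279; 122/279 263/837]

x̄ = F·x = [-12, -12]
P̄ = F·P·Fᵀ + Q = [12 10; 10 13]
y = z − H·x̄ = [13, 33]
S = H·P̄·Hᵀ + R = [48 57; 57 120]
K = P̄·Hᵀ·S⁻¹ = [-110/279 122/279; 19/837 263/837]
x' = x̄ + K·y = [-752/279, -1118/837]
P' = (I − K·H)·P̄ = [116/93 122/279; 122/279 263/837]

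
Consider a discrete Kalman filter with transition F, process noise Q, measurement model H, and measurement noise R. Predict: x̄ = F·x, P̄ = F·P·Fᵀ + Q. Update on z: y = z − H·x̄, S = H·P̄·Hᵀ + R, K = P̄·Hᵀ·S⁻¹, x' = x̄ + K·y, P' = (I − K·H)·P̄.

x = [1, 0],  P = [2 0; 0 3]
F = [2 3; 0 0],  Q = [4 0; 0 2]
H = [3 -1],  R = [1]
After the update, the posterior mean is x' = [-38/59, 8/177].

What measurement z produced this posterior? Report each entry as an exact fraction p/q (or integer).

z = [-2]

x̄ = F·x = [2, 0]
P̄ = F·P·Fᵀ + Q = [39 0; 0 2]
S = H·P̄·Hᵀ + R = [354]
K = P̄·Hᵀ·S⁻¹ = [39/118; -1/177]
x' − x̄ = [-156/59, 8/177] = K·y
y = (KᵀK)⁻¹·Kᵀ·(x' − x̄) = [-8]
z = y + H·x̄ = [-8] + [6] = [-2]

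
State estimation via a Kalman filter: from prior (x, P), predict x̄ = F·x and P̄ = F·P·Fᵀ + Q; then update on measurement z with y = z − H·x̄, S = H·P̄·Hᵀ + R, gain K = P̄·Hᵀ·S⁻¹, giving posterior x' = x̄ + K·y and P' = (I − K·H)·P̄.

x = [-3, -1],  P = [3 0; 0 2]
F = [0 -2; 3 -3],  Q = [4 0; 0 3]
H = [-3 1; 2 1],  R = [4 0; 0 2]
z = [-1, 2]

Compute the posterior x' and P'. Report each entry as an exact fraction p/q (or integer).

x' = [251/361, 693/1444]
P' = [84/361 -24/361; -24/361 471/361]

x̄ = F·x = [2, -6]
P̄ = F·P·Fᵀ + Q = [12 12; 12 48]
y = z − H·x̄ = [11, 4]
S = H·P̄·Hᵀ + R = [88 -36; -36 146]
K = P̄·Hᵀ·S⁻¹ = [-69/361 72/361; 543/1444 423/722]
x' = x̄ + K·y = [251/361, 693/1444]
P' = (I − K·H)·P̄ = [84/361 -24/361; -24/361 471/361]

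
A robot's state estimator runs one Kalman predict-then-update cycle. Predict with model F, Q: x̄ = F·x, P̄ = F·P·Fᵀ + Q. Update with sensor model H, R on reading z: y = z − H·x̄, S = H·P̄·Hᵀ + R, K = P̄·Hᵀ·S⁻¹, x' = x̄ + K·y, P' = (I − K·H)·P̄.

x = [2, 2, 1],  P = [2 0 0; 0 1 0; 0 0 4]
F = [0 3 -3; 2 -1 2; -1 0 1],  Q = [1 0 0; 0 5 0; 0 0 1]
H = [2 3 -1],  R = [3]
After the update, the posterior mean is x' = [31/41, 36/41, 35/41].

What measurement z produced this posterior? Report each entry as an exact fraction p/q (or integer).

x̄ = F·x = [3, 4, -1]
P̄ = F·P·Fᵀ + Q = [46 -27 -12; -27 30 4; -12 4 7]
S = H·P̄·Hᵀ + R = [164]
K = P̄·Hᵀ·S⁻¹ = [23/164; 8/41; -19/164]
x' − x̄ = [-92/41, -128/41, 76/41] = K·y
y = (KᵀK)⁻¹·Kᵀ·(x' − x̄) = [-16]
z = y + H·x̄ = [-16] + [19] = [3]

z = [3]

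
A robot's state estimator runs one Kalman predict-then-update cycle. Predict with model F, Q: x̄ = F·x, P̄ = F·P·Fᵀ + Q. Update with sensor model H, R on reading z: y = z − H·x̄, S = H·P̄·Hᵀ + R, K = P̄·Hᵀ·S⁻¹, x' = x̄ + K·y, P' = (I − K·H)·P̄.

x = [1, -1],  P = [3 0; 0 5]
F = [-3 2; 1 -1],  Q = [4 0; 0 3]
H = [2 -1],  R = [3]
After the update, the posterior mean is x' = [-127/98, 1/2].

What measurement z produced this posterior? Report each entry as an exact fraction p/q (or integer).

z = [-3]

x̄ = F·x = [-5, 2]
P̄ = F·P·Fᵀ + Q = [51 -19; -19 11]
S = H·P̄·Hᵀ + R = [294]
K = P̄·Hᵀ·S⁻¹ = [121/294; -1/6]
x' − x̄ = [363/98, -3/2] = K·y
y = (KᵀK)⁻¹·Kᵀ·(x' − x̄) = [9]
z = y + H·x̄ = [9] + [-12] = [-3]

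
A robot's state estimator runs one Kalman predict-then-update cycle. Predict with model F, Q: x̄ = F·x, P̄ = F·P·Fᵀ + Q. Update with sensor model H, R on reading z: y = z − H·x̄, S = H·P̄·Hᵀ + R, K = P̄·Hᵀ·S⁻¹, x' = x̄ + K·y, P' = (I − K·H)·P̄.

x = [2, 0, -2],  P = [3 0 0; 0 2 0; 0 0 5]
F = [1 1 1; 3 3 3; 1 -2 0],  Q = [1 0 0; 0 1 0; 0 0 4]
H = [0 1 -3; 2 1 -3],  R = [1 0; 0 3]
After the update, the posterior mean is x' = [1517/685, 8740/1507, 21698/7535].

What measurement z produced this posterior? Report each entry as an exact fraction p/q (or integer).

z = [-3, 2]

x̄ = F·x = [0, 0, 2]
P̄ = F·P·Fᵀ + Q = [11 30 -1; 30 91 -3; -1 -3 15]
S = H·P̄·Hᵀ + R = [245 310; 310 423]
K = P̄·Hᵀ·S⁻¹ = [-281/685 59/137; -1460/1507 1640/1507; -4804/7535 526/1507]
x' − x̄ = [1517/685, 8740/1507, 6628/7535] = K·y
y = (KᵀK)⁻¹·Kᵀ·(x' − x̄) = [3, 8]
z = y + H·x̄ = [3, 8] + [-6, -6] = [-3, 2]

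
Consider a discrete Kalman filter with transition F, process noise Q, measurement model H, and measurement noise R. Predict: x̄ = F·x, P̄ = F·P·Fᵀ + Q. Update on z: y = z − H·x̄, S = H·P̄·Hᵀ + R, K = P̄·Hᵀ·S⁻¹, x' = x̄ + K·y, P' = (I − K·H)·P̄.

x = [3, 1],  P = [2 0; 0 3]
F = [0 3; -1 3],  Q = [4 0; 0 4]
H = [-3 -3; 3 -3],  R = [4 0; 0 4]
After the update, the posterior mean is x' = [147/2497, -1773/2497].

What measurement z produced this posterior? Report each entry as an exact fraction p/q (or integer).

x̄ = F·x = [3, 0]
P̄ = F·P·Fᵀ + Q = [31 27; 27 33]
S = H·P̄·Hᵀ + R = [1066 18; 18 94]
K = P̄·Hᵀ·S⁻¹ = [-4143/24970 3981/24970; -4149/24970 -3987/24970]
x' − x̄ = [-7344/2497, -1773/2497] = K·y
y = (KᵀK)⁻¹·Kᵀ·(x' − x̄) = [11, -7]
z = y + H·x̄ = [11, -7] + [-9, 9] = [2, 2]

z = [2, 2]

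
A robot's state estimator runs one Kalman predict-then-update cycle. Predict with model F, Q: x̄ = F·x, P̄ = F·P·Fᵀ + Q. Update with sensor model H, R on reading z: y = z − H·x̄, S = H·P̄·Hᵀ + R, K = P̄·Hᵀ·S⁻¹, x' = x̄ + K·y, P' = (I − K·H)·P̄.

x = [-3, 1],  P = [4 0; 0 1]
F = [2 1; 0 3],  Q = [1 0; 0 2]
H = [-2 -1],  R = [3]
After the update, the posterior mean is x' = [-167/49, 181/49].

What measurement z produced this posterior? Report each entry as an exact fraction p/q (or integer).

z = [3]

x̄ = F·x = [-5, 3]
P̄ = F·P·Fᵀ + Q = [18 3; 3 11]
S = H·P̄·Hᵀ + R = [98]
K = P̄·Hᵀ·S⁻¹ = [-39/98; -17/98]
x' − x̄ = [78/49, 34/49] = K·y
y = (KᵀK)⁻¹·Kᵀ·(x' − x̄) = [-4]
z = y + H·x̄ = [-4] + [7] = [3]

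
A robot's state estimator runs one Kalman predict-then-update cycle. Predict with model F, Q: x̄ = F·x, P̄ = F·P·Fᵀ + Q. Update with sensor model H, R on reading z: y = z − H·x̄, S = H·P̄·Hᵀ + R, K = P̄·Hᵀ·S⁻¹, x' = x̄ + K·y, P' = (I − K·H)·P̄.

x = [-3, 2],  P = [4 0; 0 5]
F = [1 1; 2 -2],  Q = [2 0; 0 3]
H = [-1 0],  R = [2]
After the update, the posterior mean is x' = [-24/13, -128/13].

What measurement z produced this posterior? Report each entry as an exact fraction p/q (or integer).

z = [2]

x̄ = F·x = [-1, -10]
P̄ = F·P·Fᵀ + Q = [11 -2; -2 39]
S = H·P̄·Hᵀ + R = [13]
K = P̄·Hᵀ·S⁻¹ = [-11/13; 2/13]
x' − x̄ = [-11/13, 2/13] = K·y
y = (KᵀK)⁻¹·Kᵀ·(x' − x̄) = [1]
z = y + H·x̄ = [1] + [1] = [2]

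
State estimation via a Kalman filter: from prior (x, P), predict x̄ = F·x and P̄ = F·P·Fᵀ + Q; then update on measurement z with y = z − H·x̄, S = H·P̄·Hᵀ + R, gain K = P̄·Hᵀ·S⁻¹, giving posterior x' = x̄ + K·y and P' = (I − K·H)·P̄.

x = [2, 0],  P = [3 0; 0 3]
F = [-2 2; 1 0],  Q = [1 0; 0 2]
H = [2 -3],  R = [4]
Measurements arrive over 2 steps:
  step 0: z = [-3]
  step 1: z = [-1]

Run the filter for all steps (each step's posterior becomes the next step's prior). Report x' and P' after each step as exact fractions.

step 0: x' = [-8/13, 145/221], P' = [53/13 30/13; 30/13 376/221]
step 1: x' = [31130/27351, 27533/27351], P' = [48403/27351 25810/27351; 25810/27351 24664/27351]

step 0: x̄ = F·x = [-4, 2]
step 0: P̄ = F·P·Fᵀ + Q = [25 -6; -6 5]
step 0: y = z − H·x̄ = [11]
step 0: S = H·P̄·Hᵀ + R = [221]
step 0: K = P̄·Hᵀ·S⁻¹ = [4/13; -27/221]
step 0: x' = x̄ + K·y = [-8/13, 145/221]
step 0: P' = (I − K·H)·P̄ = [53/13 30/13; 30/13 376/221]
step 1: x̄ = F·x = [562/221, -8/13]
step 1: P̄ = F·P·Fᵀ + Q = [1249/221 -46/13; -46/13 79/13]
step 1: y = z − H·x̄ = [-1753/221]
step 1: S = H·P̄·Hᵀ + R = [27351/221]
step 1: K = P̄·Hᵀ·S⁻¹ = [4844/27351; -5593/27351]
step 1: x' = x̄ + K·y = [31130/27351, 27533/27351]
step 1: P' = (I − K·H)·P̄ = [48403/27351 25810/27351; 25810/27351 24664/27351]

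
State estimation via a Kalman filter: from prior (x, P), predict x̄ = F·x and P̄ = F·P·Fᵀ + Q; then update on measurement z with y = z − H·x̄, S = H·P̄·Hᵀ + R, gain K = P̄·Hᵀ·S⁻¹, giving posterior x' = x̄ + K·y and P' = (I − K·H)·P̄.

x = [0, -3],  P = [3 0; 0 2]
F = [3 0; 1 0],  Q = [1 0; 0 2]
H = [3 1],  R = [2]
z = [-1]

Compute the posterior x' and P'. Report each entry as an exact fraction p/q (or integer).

x' = [-93/313, -32/313]
P' = [115/313 -159/313; -159/313 541/313]

x̄ = F·x = [0, 0]
P̄ = F·P·Fᵀ + Q = [28 9; 9 5]
y = z − H·x̄ = [-1]
S = H·P̄·Hᵀ + R = [313]
K = P̄·Hᵀ·S⁻¹ = [93/313; 32/313]
x' = x̄ + K·y = [-93/313, -32/313]
P' = (I − K·H)·P̄ = [115/313 -159/313; -159/313 541/313]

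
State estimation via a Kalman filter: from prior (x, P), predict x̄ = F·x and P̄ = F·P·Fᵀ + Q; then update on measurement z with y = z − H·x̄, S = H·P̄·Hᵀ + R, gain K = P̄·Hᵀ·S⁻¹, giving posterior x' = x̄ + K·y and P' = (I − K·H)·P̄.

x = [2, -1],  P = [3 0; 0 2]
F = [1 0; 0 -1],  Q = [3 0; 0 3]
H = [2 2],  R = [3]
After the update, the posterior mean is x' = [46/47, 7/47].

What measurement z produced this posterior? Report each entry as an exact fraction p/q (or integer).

x̄ = F·x = [2, 1]
P̄ = F·P·Fᵀ + Q = [6 0; 0 5]
S = H·P̄·Hᵀ + R = [47]
K = P̄·Hᵀ·S⁻¹ = [12/47; 10/47]
x' − x̄ = [-48/47, -40/47] = K·y
y = (KᵀK)⁻¹·Kᵀ·(x' − x̄) = [-4]
z = y + H·x̄ = [-4] + [6] = [2]

z = [2]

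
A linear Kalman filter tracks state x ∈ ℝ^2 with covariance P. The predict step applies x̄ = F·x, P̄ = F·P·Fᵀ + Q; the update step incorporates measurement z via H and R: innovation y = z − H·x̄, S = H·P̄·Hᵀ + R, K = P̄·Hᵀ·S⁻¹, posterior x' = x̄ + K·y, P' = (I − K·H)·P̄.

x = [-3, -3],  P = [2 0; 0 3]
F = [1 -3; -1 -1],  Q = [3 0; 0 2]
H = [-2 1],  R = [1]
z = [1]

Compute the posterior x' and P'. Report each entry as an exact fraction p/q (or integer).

x' = [83/36, 599/108]
P' = [23/12 119/36; 119/36 707/108]

x̄ = F·x = [6, 6]
P̄ = F·P·Fᵀ + Q = [32 7; 7 7]
y = z − H·x̄ = [7]
S = H·P̄·Hᵀ + R = [108]
K = P̄·Hᵀ·S⁻¹ = [-19/36; -7/108]
x' = x̄ + K·y = [83/36, 599/108]
P' = (I − K·H)·P̄ = [23/12 119/36; 119/36 707/108]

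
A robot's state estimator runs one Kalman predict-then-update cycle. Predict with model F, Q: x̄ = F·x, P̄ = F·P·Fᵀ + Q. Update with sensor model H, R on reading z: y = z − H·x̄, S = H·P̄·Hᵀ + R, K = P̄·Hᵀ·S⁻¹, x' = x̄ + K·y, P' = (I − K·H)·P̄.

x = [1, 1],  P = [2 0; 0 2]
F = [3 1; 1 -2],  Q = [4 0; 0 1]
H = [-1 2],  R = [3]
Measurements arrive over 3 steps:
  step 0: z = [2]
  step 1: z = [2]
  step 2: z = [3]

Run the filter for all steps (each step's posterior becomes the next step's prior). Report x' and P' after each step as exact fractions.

step 0: x' = [92/63, 97/63], P' = [1112/63 526/63; 526/63 293/63]
step 1: x' = [-65099/14390, -9607/7195], P' = [251723/14390 52829/7195; 52829/7195 26689/7195]
step 2: x' = [-302216/44461, -81607/44461], P' = [52712011/2801043 22200785/2801043; 22200785/2801043 11091187/2801043]

step 0: x̄ = F·x = [4, -1]
step 0: P̄ = F·P·Fᵀ + Q = [24 2; 2 11]
step 0: y = z − H·x̄ = [8]
step 0: S = H·P̄·Hᵀ + R = [63]
step 0: K = P̄·Hᵀ·S⁻¹ = [-20/63; 20/63]
step 0: x' = x̄ + K·y = [92/63, 97/63]
step 0: P' = (I − K·H)·P̄ = [1112/63 526/63; 526/63 293/63]
step 1: x̄ = F·x = [373/63, -34/21]
step 1: P̄ = F·P·Fᵀ + Q = [13709/63 40/21; 40/21 27/7]
step 1: y = z − H·x̄ = [703/63]
step 1: S = H·P̄·Hᵀ + R = [14390/63]
step 1: K = P̄·Hᵀ·S⁻¹ = [-13469/14390; 183/7195]
step 1: x' = x̄ + K·y = [-65099/14390, -9607/7195]
step 1: P' = (I − K·H)·P̄ = [251723/14390 52829/7195; 52829/7195 26689/7195]
step 2: x̄ = F·x = [-214511/14390, -26671/14390]
step 2: P̄ = F·P·Fᵀ + Q = [3010393/14390 120123/14390; 120123/14390 56993/14390]
step 2: y = z − H·x̄ = [-117999/14390]
step 2: S = H·P̄·Hᵀ + R = [2801043/14390]
step 2: K = P̄·Hᵀ·S⁻¹ = [-2770147/2801043; -6137/2801043]
step 2: x' = x̄ + K·y = [-302216/44461, -81607/44461]
step 2: P' = (I − K·H)·P̄ = [52712011/2801043 22200785/2801043; 22200785/2801043 11091187/2801043]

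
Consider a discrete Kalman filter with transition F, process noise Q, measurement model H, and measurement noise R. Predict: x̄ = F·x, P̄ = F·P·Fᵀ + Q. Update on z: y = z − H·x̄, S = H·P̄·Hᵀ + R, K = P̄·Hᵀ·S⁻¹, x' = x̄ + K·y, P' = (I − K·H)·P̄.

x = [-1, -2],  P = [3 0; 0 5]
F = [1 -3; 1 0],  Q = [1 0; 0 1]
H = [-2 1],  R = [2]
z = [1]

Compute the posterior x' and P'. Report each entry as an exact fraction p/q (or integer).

x̄ = F·x = [5, -1]
P̄ = F·P·Fᵀ + Q = [49 3; 3 4]
y = z − H·x̄ = [12]
S = H·P̄·Hᵀ + R = [190]
K = P̄·Hᵀ·S⁻¹ = [-1/2; -1/95]
x' = x̄ + K·y = [-1, -107/95]
P' = (I − K·H)·P̄ = [3/2 2; 2 378/95]

x' = [-1, -107/95]
P' = [3/2 2; 2 378/95]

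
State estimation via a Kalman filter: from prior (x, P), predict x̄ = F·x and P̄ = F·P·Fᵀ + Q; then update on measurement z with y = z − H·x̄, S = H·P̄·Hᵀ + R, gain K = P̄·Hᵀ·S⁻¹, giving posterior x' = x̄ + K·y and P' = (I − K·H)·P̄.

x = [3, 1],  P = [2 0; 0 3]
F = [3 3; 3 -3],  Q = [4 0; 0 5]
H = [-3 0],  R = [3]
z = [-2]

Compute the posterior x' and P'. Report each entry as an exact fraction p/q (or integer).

x̄ = F·x = [12, 6]
P̄ = F·P·Fᵀ + Q = [49 -9; -9 50]
y = z − H·x̄ = [34]
S = H·P̄·Hᵀ + R = [444]
K = P̄·Hᵀ·S⁻¹ = [-49/148; 9/148]
x' = x̄ + K·y = [55/74, 597/74]
P' = (I − K·H)·P̄ = [49/148 -9/148; -9/148 7157/148]

x' = [55/74, 597/74]
P' = [49/148 -9/148; -9/148 7157/148]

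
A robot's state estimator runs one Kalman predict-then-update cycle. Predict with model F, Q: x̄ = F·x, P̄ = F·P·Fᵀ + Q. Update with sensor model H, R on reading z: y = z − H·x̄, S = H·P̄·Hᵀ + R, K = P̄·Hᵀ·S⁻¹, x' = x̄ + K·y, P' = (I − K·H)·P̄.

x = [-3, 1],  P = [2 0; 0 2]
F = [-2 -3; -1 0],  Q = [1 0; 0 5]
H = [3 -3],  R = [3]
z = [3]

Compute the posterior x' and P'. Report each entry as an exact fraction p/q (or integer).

x̄ = F·x = [3, 3]
P̄ = F·P·Fᵀ + Q = [27 4; 4 7]
y = z − H·x̄ = [3]
S = H·P̄·Hᵀ + R = [237]
K = P̄·Hᵀ·S⁻¹ = [23/79; -3/79]
x' = x̄ + K·y = [306/79, 228/79]
P' = (I − K·H)·P̄ = [546/79 523/79; 523/79 526/79]

x' = [306/79, 228/79]
P' = [546/79 523/79; 523/79 526/79]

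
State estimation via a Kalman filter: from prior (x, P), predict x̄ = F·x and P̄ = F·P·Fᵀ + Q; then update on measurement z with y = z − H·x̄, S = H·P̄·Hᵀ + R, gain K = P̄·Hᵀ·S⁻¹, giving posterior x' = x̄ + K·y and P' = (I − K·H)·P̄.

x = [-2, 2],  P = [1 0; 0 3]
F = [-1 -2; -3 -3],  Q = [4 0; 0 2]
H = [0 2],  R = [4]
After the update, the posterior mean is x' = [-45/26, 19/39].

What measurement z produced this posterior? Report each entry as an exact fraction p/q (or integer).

x̄ = F·x = [-2, 0]
P̄ = F·P·Fᵀ + Q = [17 21; 21 38]
S = H·P̄·Hᵀ + R = [156]
K = P̄·Hᵀ·S⁻¹ = [7/26; 19/39]
x' − x̄ = [7/26, 19/39] = K·y
y = (KᵀK)⁻¹·Kᵀ·(x' − x̄) = [1]
z = y + H·x̄ = [1] + [0] = [1]

z = [1]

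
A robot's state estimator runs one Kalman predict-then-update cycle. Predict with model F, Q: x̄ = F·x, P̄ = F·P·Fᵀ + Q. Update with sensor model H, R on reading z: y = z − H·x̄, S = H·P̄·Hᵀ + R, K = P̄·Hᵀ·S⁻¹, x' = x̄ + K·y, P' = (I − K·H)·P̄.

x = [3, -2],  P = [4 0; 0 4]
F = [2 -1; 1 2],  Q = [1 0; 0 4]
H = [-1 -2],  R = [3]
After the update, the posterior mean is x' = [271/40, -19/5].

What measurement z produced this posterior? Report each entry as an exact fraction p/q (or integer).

x̄ = F·x = [8, -1]
P̄ = F·P·Fᵀ + Q = [21 0; 0 24]
S = H·P̄·Hᵀ + R = [120]
K = P̄·Hᵀ·S⁻¹ = [-7/40; -2/5]
x' − x̄ = [-49/40, -14/5] = K·y
y = (KᵀK)⁻¹·Kᵀ·(x' − x̄) = [7]
z = y + H·x̄ = [7] + [-6] = [1]

z = [1]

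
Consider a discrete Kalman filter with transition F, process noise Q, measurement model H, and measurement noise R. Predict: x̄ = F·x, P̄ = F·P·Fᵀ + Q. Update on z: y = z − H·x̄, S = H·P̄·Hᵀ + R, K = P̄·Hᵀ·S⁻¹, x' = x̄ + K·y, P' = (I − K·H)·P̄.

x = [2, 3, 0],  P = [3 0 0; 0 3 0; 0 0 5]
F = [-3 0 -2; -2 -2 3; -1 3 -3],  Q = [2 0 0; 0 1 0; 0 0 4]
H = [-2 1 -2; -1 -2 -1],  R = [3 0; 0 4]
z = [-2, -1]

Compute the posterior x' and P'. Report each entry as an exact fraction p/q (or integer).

x̄ = F·x = [-6, -10, 7]
P̄ = F·P·Fᵀ + Q = [49 -12 39; -12 70 -57; 39 -57 79]
y = z − H·x̄ = [10, -20]
S = H·P̄·Hᵀ + R = [1173 65; 65 214]
K = P̄·Hᵀ·S⁻¹ = [-36072/246797 -62852/246797; 49127/246797 -96803/246797; -62442/246797 14353/246797]
x' = x̄ + K·y = [-584462/246797, -40640/246797, 816099/246797]
P' = (I − K·H)·P̄ = [1288989/246797 78920/246797 -1195421/246797; 78920/246797 184361/246797 -60430/246797; -1195421/246797 -60430/246797 1258869/246797]

x' = [-584462/246797, -40640/246797, 816099/246797]
P' = [1288989/246797 78920/246797 -1195421/246797; 78920/246797 184361/246797 -60430/246797; -1195421/246797 -60430/246797 1258869/246797]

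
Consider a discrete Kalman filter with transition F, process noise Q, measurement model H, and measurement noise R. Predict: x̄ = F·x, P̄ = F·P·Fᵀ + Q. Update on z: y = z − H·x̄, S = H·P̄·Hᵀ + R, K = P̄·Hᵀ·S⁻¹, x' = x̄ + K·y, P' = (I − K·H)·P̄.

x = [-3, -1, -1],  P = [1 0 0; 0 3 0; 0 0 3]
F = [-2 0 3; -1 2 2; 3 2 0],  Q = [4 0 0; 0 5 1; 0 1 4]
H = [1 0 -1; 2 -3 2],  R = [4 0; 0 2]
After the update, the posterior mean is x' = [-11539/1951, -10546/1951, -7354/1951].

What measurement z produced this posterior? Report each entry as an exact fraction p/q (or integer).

z = [-3, -3]

x̄ = F·x = [3, -1, -11]
P̄ = F·P·Fᵀ + Q = [35 20 -6; 20 30 10; -6 10 25]
S = H·P̄·Hᵀ + R = [76 -10; -10 104]
K = P̄·Hᵀ·S⁻¹ = [1061/1951 129/3902; 185/1951 -545/1951; -786/1951 149/3902]
x' − x̄ = [-17392/1951, -8595/1951, 14107/1951] = K·y
y = (KᵀK)⁻¹·Kᵀ·(x' − x̄) = [-17, 10]
z = y + H·x̄ = [-17, 10] + [14, -13] = [-3, -3]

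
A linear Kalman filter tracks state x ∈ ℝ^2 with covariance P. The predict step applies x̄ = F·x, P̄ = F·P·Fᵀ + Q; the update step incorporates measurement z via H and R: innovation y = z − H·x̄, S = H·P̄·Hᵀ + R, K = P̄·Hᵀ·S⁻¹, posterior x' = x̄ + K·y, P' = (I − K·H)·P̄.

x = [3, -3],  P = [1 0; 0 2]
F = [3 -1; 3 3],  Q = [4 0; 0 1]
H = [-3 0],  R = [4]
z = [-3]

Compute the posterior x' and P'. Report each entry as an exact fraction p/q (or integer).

x' = [183/139, -297/139]
P' = [60/139 12/139; 12/139 3811/139]

x̄ = F·x = [12, 0]
P̄ = F·P·Fᵀ + Q = [15 3; 3 28]
y = z − H·x̄ = [33]
S = H·P̄·Hᵀ + R = [139]
K = P̄·Hᵀ·S⁻¹ = [-45/139; -9/139]
x' = x̄ + K·y = [183/139, -297/139]
P' = (I − K·H)·P̄ = [60/139 12/139; 12/139 3811/139]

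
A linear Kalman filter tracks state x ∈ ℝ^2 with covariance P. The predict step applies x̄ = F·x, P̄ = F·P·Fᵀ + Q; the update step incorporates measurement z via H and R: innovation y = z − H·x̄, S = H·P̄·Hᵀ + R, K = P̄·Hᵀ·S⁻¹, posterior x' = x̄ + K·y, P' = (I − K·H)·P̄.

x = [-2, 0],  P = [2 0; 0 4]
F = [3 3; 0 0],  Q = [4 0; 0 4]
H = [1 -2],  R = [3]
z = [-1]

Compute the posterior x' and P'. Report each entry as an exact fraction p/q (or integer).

x' = [-172/77, -40/77]
P' = [1102/77 464/77; 464/77 244/77]

x̄ = F·x = [-6, 0]
P̄ = F·P·Fᵀ + Q = [58 0; 0 4]
y = z − H·x̄ = [5]
S = H·P̄·Hᵀ + R = [77]
K = P̄·Hᵀ·S⁻¹ = [58/77; -8/77]
x' = x̄ + K·y = [-172/77, -40/77]
P' = (I − K·H)·P̄ = [1102/77 464/77; 464/77 244/77]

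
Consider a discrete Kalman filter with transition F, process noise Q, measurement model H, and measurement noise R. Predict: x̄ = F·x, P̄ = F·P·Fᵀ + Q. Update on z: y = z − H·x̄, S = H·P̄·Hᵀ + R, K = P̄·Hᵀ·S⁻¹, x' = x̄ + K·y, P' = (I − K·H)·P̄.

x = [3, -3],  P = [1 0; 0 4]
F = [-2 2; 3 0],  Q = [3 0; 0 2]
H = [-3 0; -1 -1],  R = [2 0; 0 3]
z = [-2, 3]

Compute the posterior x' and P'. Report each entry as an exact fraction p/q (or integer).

x̄ = F·x = [-12, 9]
P̄ = F·P·Fᵀ + Q = [23 -6; -6 11]
y = z − H·x̄ = [-38, 0]
S = H·P̄·Hᵀ + R = [209 51; 51 25]
K = P̄·Hᵀ·S⁻¹ = [-429/1312 -17/1312; 705/2624 -1963/2624]
x' = x̄ + K·y = [279/656, -1587/1312]
P' = (I − K·H)·P̄ = [143/656 -235/1312; -235/1312 6359/2624]

x' = [279/656, -1587/1312]
P' = [143/656 -235/1312; -235/1312 6359/2624]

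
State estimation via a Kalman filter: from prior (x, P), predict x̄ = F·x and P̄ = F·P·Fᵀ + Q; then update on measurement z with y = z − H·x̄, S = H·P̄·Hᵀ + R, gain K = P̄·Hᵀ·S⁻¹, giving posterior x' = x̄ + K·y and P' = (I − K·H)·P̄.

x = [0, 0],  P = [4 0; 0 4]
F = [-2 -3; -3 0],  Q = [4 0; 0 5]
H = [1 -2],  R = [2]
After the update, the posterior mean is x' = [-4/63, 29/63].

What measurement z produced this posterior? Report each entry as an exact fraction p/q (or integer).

x̄ = F·x = [0, 0]
P̄ = F·P·Fᵀ + Q = [56 24; 24 41]
S = H·P̄·Hᵀ + R = [126]
K = P̄·Hᵀ·S⁻¹ = [4/63; -29/63]
x' − x̄ = [-4/63, 29/63] = K·y
y = (KᵀK)⁻¹·Kᵀ·(x' − x̄) = [-1]
z = y + H·x̄ = [-1] + [0] = [-1]

z = [-1]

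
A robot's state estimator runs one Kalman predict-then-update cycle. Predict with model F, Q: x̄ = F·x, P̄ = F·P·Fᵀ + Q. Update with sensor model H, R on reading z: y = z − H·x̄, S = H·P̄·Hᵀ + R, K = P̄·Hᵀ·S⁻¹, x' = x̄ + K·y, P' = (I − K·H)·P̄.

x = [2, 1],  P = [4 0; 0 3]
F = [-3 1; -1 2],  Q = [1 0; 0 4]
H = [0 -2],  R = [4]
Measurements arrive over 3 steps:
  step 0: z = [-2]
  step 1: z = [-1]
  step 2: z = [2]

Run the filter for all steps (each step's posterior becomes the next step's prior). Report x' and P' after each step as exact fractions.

step 0: x' = [-29/7, 20/21], P' = [172/7 6/7; 6/7 20/21]
step 1: x' = [18/37, 431/629], P' = [2077/37 86/37; 86/37 608/629]
step 2: x' = [-209699/35038, -33853/35038], P' = [2351423/35038 96909/35038; 96909/35038 34409/35038]

step 0: x̄ = F·x = [-5, 0]
step 0: P̄ = F·P·Fᵀ + Q = [40 18; 18 20]
step 0: y = z − H·x̄ = [-2]
step 0: S = H·P̄·Hᵀ + R = [84]
step 0: K = P̄·Hᵀ·S⁻¹ = [-3/7; -10/21]
step 0: x' = x̄ + K·y = [-29/7, 20/21]
step 0: P' = (I − K·H)·P̄ = [172/7 6/7; 6/7 20/21]
step 1: x̄ = F·x = [281/21, 127/21]
step 1: P̄ = F·P·Fᵀ + Q = [4577/21 1462/21; 1462/21 608/21]
step 1: y = z − H·x̄ = [233/21]
step 1: S = H·P̄·Hᵀ + R = [2516/21]
step 1: K = P̄·Hᵀ·S⁻¹ = [-43/37; -304/629]
step 1: x' = x̄ + K·y = [18/37, 431/629]
step 1: P' = (I − K·H)·P̄ = [2077/37 86/37; 86/37 608/629]
step 2: x̄ = F·x = [-487/629, 556/629]
step 2: P̄ = F·P·Fᵀ + Q = [310246/629 96909/629; 96909/629 34409/629]
step 2: y = z − H·x̄ = [2370/629]
step 2: S = H·P̄·Hᵀ + R = [140152/629]
step 2: K = P̄·Hᵀ·S⁻¹ = [-96909/70076; -34409/70076]
step 2: x' = x̄ + K·y = [-209699/35038, -33853/35038]
step 2: P' = (I − K·H)·P̄ = [2351423/35038 96909/35038; 96909/35038 34409/35038]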